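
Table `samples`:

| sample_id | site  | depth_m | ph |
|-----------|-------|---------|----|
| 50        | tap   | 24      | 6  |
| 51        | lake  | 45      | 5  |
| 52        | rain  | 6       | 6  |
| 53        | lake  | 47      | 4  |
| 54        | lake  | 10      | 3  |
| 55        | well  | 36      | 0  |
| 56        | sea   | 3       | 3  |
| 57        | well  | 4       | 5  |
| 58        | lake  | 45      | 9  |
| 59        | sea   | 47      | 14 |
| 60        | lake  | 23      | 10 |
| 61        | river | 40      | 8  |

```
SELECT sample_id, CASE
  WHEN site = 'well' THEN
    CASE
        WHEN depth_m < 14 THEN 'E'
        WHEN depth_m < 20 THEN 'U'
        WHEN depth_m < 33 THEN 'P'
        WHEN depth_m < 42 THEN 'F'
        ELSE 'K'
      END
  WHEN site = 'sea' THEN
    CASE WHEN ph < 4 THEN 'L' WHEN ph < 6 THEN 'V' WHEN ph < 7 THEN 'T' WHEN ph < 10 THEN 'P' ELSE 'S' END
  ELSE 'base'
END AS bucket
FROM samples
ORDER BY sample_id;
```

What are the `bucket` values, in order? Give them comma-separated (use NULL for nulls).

sample_id=50: site='tap' → outer ELSE → base
sample_id=51: site='lake' → outer ELSE → base
sample_id=52: site='rain' → outer ELSE → base
sample_id=53: site='lake' → outer ELSE → base
sample_id=54: site='lake' → outer ELSE → base
sample_id=55: site='well' → inner[depth_m < 42] → F
sample_id=56: site='sea' → inner[ph < 4] → L
sample_id=57: site='well' → inner[depth_m < 14] → E
sample_id=58: site='lake' → outer ELSE → base
sample_id=59: site='sea' → inner[ELSE] → S
sample_id=60: site='lake' → outer ELSE → base
sample_id=61: site='river' → outer ELSE → base

base, base, base, base, base, F, L, E, base, S, base, base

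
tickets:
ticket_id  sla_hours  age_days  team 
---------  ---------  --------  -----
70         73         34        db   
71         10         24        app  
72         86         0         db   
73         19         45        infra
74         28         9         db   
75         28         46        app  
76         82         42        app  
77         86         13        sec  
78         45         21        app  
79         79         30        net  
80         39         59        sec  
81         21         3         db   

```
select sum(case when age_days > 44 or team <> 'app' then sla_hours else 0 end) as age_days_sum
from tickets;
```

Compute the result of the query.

459

ticket_id=70: ✓ → 73
ticket_id=71: ✗
ticket_id=72: ✓ → 86
ticket_id=73: ✓ → 19
ticket_id=74: ✓ → 28
ticket_id=75: ✓ → 28
ticket_id=76: ✗
ticket_id=77: ✓ → 86
ticket_id=78: ✗
ticket_id=79: ✓ → 79
ticket_id=80: ✓ → 39
ticket_id=81: ✓ → 21
age_days_sum = 73 + 86 + 19 + 28 + 28 + 86 + 79 + 39 + 21 = 459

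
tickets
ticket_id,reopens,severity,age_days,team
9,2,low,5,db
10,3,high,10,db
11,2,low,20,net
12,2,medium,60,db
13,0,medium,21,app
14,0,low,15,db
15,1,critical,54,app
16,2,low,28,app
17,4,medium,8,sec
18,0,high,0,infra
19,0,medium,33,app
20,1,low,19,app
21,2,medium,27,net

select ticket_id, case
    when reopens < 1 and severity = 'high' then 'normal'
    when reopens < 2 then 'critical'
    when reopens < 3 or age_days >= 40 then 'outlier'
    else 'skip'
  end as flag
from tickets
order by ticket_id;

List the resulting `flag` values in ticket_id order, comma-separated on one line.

outlier, skip, outlier, outlier, critical, critical, critical, outlier, skip, normal, critical, critical, outlier

ticket_id=9: reopens < 3 or age_days >= 40 → outlier
ticket_id=10: ELSE → skip
ticket_id=11: reopens < 3 or age_days >= 40 → outlier
ticket_id=12: reopens < 3 or age_days >= 40 → outlier
ticket_id=13: reopens < 2 → critical
ticket_id=14: reopens < 2 → critical
ticket_id=15: reopens < 2 → critical
ticket_id=16: reopens < 3 or age_days >= 40 → outlier
ticket_id=17: ELSE → skip
ticket_id=18: reopens < 1 and severity = 'high' → normal
ticket_id=19: reopens < 2 → critical
ticket_id=20: reopens < 2 → critical
ticket_id=21: reopens < 3 or age_days >= 40 → outlier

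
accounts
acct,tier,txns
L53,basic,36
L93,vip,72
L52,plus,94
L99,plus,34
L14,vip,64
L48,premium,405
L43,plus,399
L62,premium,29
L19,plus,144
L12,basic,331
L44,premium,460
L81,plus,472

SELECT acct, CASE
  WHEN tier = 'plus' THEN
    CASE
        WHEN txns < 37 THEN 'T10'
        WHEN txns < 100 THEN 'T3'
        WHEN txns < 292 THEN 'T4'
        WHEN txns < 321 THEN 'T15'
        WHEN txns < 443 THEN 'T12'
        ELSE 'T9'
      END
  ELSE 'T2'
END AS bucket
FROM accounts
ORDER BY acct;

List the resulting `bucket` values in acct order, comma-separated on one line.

acct=L12: tier='basic' → outer ELSE → T2
acct=L14: tier='vip' → outer ELSE → T2
acct=L19: tier='plus' → inner[txns < 292] → T4
acct=L43: tier='plus' → inner[txns < 443] → T12
acct=L44: tier='premium' → outer ELSE → T2
acct=L48: tier='premium' → outer ELSE → T2
acct=L52: tier='plus' → inner[txns < 100] → T3
acct=L53: tier='basic' → outer ELSE → T2
acct=L62: tier='premium' → outer ELSE → T2
acct=L81: tier='plus' → inner[ELSE] → T9
acct=L93: tier='vip' → outer ELSE → T2
acct=L99: tier='plus' → inner[txns < 37] → T10

T2, T2, T4, T12, T2, T2, T3, T2, T2, T9, T2, T10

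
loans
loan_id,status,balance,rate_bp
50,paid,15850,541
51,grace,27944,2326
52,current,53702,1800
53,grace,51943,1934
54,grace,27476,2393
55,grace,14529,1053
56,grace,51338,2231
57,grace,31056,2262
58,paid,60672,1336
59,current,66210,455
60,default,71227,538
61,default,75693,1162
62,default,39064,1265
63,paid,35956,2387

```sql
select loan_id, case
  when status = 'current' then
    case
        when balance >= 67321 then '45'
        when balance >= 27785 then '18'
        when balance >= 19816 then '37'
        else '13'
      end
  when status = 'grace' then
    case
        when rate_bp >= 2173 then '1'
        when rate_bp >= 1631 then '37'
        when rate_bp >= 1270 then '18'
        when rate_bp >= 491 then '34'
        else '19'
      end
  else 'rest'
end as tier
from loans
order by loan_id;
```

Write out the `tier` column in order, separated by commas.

rest, 1, 18, 37, 1, 34, 1, 1, rest, 18, rest, rest, rest, rest

loan_id=50: status='paid' → outer ELSE → rest
loan_id=51: status='grace' → inner[rate_bp >= 2173] → 1
loan_id=52: status='current' → inner[balance >= 27785] → 18
loan_id=53: status='grace' → inner[rate_bp >= 1631] → 37
loan_id=54: status='grace' → inner[rate_bp >= 2173] → 1
loan_id=55: status='grace' → inner[rate_bp >= 491] → 34
loan_id=56: status='grace' → inner[rate_bp >= 2173] → 1
loan_id=57: status='grace' → inner[rate_bp >= 2173] → 1
loan_id=58: status='paid' → outer ELSE → rest
loan_id=59: status='current' → inner[balance >= 27785] → 18
loan_id=60: status='default' → outer ELSE → rest
loan_id=61: status='default' → outer ELSE → rest
loan_id=62: status='default' → outer ELSE → rest
loan_id=63: status='paid' → outer ELSE → rest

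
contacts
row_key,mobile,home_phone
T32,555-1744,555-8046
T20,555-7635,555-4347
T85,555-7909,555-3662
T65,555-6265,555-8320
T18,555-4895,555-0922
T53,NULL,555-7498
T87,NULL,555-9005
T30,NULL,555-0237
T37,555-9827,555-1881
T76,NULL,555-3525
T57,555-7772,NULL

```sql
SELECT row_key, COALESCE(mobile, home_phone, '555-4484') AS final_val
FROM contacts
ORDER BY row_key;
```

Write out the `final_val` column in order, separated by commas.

row_key=T18: mobile=555-4895 → 555-4895
row_key=T20: mobile=555-7635 → 555-7635
row_key=T30: mobile=NULL, home_phone=555-0237 → 555-0237
row_key=T32: mobile=555-1744 → 555-1744
row_key=T37: mobile=555-9827 → 555-9827
row_key=T53: mobile=NULL, home_phone=555-7498 → 555-7498
row_key=T57: mobile=555-7772 → 555-7772
row_key=T65: mobile=555-6265 → 555-6265
row_key=T76: mobile=NULL, home_phone=555-3525 → 555-3525
row_key=T85: mobile=555-7909 → 555-7909
row_key=T87: mobile=NULL, home_phone=555-9005 → 555-9005

555-4895, 555-7635, 555-0237, 555-1744, 555-9827, 555-7498, 555-7772, 555-6265, 555-3525, 555-7909, 555-9005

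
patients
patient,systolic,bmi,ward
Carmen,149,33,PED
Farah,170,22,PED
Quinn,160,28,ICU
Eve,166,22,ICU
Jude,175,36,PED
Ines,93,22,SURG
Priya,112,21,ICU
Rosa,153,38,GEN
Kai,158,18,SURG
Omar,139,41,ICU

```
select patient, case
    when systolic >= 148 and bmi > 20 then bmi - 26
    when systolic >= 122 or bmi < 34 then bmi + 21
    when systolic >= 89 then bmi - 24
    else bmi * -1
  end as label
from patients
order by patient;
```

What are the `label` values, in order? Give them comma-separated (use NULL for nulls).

7, -4, -4, 43, 10, 39, 62, 42, 2, 12

patient=Carmen: systolic >= 148 and bmi > 20 → 7
patient=Eve: systolic >= 148 and bmi > 20 → -4
patient=Farah: systolic >= 148 and bmi > 20 → -4
patient=Ines: systolic >= 122 or bmi < 34 → 43
patient=Jude: systolic >= 148 and bmi > 20 → 10
patient=Kai: systolic >= 122 or bmi < 34 → 39
patient=Omar: systolic >= 122 or bmi < 34 → 62
patient=Priya: systolic >= 122 or bmi < 34 → 42
patient=Quinn: systolic >= 148 and bmi > 20 → 2
patient=Rosa: systolic >= 148 and bmi > 20 → 12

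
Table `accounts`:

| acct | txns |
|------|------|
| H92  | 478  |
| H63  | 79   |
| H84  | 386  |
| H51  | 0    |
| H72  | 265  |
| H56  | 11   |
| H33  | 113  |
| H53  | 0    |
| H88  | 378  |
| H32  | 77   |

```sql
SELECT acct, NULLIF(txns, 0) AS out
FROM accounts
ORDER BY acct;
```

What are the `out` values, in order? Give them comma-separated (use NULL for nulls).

77, 113, NULL, NULL, 11, 79, 265, 386, 378, 478

acct=H32: txns=77 vs 0: differ → 77
acct=H33: txns=113 vs 0: differ → 113
acct=H51: txns=0 vs 0: equal → NULL
acct=H53: txns=0 vs 0: equal → NULL
acct=H56: txns=11 vs 0: differ → 11
acct=H63: txns=79 vs 0: differ → 79
acct=H72: txns=265 vs 0: differ → 265
acct=H84: txns=386 vs 0: differ → 386
acct=H88: txns=378 vs 0: differ → 378
acct=H92: txns=478 vs 0: differ → 478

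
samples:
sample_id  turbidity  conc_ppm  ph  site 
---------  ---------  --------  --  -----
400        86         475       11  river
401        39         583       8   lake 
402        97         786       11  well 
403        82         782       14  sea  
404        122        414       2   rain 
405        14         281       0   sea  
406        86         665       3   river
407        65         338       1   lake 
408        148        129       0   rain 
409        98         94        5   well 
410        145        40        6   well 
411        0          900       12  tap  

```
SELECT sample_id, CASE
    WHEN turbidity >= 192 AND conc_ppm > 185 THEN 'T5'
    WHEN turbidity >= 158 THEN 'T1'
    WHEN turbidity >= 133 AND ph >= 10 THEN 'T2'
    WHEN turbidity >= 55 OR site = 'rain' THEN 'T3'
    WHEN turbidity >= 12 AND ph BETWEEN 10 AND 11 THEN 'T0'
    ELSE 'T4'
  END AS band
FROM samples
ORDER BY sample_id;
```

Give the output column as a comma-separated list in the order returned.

sample_id=400: turbidity >= 55 OR site = 'rain' → T3
sample_id=401: ELSE → T4
sample_id=402: turbidity >= 55 OR site = 'rain' → T3
sample_id=403: turbidity >= 55 OR site = 'rain' → T3
sample_id=404: turbidity >= 55 OR site = 'rain' → T3
sample_id=405: ELSE → T4
sample_id=406: turbidity >= 55 OR site = 'rain' → T3
sample_id=407: turbidity >= 55 OR site = 'rain' → T3
sample_id=408: turbidity >= 55 OR site = 'rain' → T3
sample_id=409: turbidity >= 55 OR site = 'rain' → T3
sample_id=410: turbidity >= 55 OR site = 'rain' → T3
sample_id=411: ELSE → T4

T3, T4, T3, T3, T3, T4, T3, T3, T3, T3, T3, T4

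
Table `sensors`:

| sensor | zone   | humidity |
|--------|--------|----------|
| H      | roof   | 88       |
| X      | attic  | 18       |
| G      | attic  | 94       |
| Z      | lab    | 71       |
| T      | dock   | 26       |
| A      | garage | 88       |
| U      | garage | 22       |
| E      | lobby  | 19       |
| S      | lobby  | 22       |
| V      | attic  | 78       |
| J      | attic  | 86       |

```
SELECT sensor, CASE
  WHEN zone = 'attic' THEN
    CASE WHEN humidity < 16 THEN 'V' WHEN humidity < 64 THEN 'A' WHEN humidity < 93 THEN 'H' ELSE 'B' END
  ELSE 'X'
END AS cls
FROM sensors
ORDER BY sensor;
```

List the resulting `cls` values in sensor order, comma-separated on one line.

X, X, B, X, H, X, X, X, H, A, X

sensor=A: zone='garage' → outer ELSE → X
sensor=E: zone='lobby' → outer ELSE → X
sensor=G: zone='attic' → inner[ELSE] → B
sensor=H: zone='roof' → outer ELSE → X
sensor=J: zone='attic' → inner[humidity < 93] → H
sensor=S: zone='lobby' → outer ELSE → X
sensor=T: zone='dock' → outer ELSE → X
sensor=U: zone='garage' → outer ELSE → X
sensor=V: zone='attic' → inner[humidity < 93] → H
sensor=X: zone='attic' → inner[humidity < 64] → A
sensor=Z: zone='lab' → outer ELSE → X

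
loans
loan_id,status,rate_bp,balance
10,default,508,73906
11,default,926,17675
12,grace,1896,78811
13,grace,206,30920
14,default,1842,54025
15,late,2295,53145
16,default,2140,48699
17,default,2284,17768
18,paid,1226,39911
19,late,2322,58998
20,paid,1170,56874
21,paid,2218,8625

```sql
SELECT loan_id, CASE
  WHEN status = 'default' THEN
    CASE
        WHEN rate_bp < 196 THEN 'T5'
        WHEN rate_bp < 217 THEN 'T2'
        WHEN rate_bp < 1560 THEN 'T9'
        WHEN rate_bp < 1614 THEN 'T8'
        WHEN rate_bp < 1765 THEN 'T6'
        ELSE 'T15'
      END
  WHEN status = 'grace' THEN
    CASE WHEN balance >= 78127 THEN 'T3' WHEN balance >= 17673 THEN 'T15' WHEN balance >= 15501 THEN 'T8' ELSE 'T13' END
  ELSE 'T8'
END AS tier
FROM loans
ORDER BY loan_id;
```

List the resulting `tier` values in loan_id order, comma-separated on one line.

T9, T9, T3, T15, T15, T8, T15, T15, T8, T8, T8, T8

loan_id=10: status='default' → inner[rate_bp < 1560] → T9
loan_id=11: status='default' → inner[rate_bp < 1560] → T9
loan_id=12: status='grace' → inner[balance >= 78127] → T3
loan_id=13: status='grace' → inner[balance >= 17673] → T15
loan_id=14: status='default' → inner[ELSE] → T15
loan_id=15: status='late' → outer ELSE → T8
loan_id=16: status='default' → inner[ELSE] → T15
loan_id=17: status='default' → inner[ELSE] → T15
loan_id=18: status='paid' → outer ELSE → T8
loan_id=19: status='late' → outer ELSE → T8
loan_id=20: status='paid' → outer ELSE → T8
loan_id=21: status='paid' → outer ELSE → T8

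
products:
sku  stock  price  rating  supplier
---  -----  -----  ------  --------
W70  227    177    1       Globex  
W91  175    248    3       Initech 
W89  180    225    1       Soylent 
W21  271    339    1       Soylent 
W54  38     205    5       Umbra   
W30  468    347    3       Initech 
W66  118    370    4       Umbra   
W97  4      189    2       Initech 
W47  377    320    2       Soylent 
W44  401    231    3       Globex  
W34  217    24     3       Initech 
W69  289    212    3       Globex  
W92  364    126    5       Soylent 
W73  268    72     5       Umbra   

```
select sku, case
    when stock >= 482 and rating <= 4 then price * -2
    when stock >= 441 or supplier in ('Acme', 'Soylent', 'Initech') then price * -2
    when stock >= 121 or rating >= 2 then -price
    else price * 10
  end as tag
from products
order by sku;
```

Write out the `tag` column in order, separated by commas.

sku=W21: stock >= 441 or supplier in ('Acme', 'Soylent', 'Initech') → -678
sku=W30: stock >= 441 or supplier in ('Acme', 'Soylent', 'Initech') → -694
sku=W34: stock >= 441 or supplier in ('Acme', 'Soylent', 'Initech') → -48
sku=W44: stock >= 121 or rating >= 2 → -231
sku=W47: stock >= 441 or supplier in ('Acme', 'Soylent', 'Initech') → -640
sku=W54: stock >= 121 or rating >= 2 → -205
sku=W66: stock >= 121 or rating >= 2 → -370
sku=W69: stock >= 121 or rating >= 2 → -212
sku=W70: stock >= 121 or rating >= 2 → -177
sku=W73: stock >= 121 or rating >= 2 → -72
sku=W89: stock >= 441 or supplier in ('Acme', 'Soylent', 'Initech') → -450
sku=W91: stock >= 441 or supplier in ('Acme', 'Soylent', 'Initech') → -496
sku=W92: stock >= 441 or supplier in ('Acme', 'Soylent', 'Initech') → -252
sku=W97: stock >= 441 or supplier in ('Acme', 'Soylent', 'Initech') → -378

-678, -694, -48, -231, -640, -205, -370, -212, -177, -72, -450, -496, -252, -378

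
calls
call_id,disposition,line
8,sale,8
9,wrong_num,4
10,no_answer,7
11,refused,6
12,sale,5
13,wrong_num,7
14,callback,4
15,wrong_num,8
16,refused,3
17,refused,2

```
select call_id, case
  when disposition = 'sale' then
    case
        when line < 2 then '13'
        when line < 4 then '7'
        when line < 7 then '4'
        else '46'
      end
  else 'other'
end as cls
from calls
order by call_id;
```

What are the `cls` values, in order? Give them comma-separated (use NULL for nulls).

46, other, other, other, 4, other, other, other, other, other

call_id=8: disposition='sale' → inner[ELSE] → 46
call_id=9: disposition='wrong_num' → outer ELSE → other
call_id=10: disposition='no_answer' → outer ELSE → other
call_id=11: disposition='refused' → outer ELSE → other
call_id=12: disposition='sale' → inner[line < 7] → 4
call_id=13: disposition='wrong_num' → outer ELSE → other
call_id=14: disposition='callback' → outer ELSE → other
call_id=15: disposition='wrong_num' → outer ELSE → other
call_id=16: disposition='refused' → outer ELSE → other
call_id=17: disposition='refused' → outer ELSE → other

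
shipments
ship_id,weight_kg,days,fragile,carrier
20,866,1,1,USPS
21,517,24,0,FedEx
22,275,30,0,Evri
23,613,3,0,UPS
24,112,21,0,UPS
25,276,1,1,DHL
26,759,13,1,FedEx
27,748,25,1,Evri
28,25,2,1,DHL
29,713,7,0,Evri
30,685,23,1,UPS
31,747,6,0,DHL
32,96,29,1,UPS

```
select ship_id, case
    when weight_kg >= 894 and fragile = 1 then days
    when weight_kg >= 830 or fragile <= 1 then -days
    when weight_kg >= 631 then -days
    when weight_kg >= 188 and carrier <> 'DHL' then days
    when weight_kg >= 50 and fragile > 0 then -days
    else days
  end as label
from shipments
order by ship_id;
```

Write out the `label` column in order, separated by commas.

ship_id=20: weight_kg >= 830 or fragile <= 1 → -1
ship_id=21: weight_kg >= 830 or fragile <= 1 → -24
ship_id=22: weight_kg >= 830 or fragile <= 1 → -30
ship_id=23: weight_kg >= 830 or fragile <= 1 → -3
ship_id=24: weight_kg >= 830 or fragile <= 1 → -21
ship_id=25: weight_kg >= 830 or fragile <= 1 → -1
ship_id=26: weight_kg >= 830 or fragile <= 1 → -13
ship_id=27: weight_kg >= 830 or fragile <= 1 → -25
ship_id=28: weight_kg >= 830 or fragile <= 1 → -2
ship_id=29: weight_kg >= 830 or fragile <= 1 → -7
ship_id=30: weight_kg >= 830 or fragile <= 1 → -23
ship_id=31: weight_kg >= 830 or fragile <= 1 → -6
ship_id=32: weight_kg >= 830 or fragile <= 1 → -29

-1, -24, -30, -3, -21, -1, -13, -25, -2, -7, -23, -6, -29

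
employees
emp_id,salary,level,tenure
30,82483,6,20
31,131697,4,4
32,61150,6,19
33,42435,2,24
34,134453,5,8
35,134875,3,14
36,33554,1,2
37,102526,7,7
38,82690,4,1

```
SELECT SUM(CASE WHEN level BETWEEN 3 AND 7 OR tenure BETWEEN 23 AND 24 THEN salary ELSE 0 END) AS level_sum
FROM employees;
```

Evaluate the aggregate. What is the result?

emp_id=30: ✓ → 82483
emp_id=31: ✓ → 131697
emp_id=32: ✓ → 61150
emp_id=33: ✓ → 42435
emp_id=34: ✓ → 134453
emp_id=35: ✓ → 134875
emp_id=36: ✗
emp_id=37: ✓ → 102526
emp_id=38: ✓ → 82690
level_sum = 82483 + 131697 + 61150 + 42435 + 134453 + 134875 + 102526 + 82690 = 772309

772309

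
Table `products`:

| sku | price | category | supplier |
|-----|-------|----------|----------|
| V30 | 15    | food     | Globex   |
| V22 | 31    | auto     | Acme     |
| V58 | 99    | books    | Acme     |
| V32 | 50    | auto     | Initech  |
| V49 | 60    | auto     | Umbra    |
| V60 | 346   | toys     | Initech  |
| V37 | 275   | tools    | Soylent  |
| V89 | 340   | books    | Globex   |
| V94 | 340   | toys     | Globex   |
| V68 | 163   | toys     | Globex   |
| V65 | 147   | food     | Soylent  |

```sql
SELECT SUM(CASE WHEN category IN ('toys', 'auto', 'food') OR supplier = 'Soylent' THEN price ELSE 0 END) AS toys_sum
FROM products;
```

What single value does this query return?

1427

sku=V30: ✓ → 15
sku=V22: ✓ → 31
sku=V58: ✗
sku=V32: ✓ → 50
sku=V49: ✓ → 60
sku=V60: ✓ → 346
sku=V37: ✓ → 275
sku=V89: ✗
sku=V94: ✓ → 340
sku=V68: ✓ → 163
sku=V65: ✓ → 147
toys_sum = 15 + 31 + 50 + 60 + 346 + 275 + 340 + 163 + 147 = 1427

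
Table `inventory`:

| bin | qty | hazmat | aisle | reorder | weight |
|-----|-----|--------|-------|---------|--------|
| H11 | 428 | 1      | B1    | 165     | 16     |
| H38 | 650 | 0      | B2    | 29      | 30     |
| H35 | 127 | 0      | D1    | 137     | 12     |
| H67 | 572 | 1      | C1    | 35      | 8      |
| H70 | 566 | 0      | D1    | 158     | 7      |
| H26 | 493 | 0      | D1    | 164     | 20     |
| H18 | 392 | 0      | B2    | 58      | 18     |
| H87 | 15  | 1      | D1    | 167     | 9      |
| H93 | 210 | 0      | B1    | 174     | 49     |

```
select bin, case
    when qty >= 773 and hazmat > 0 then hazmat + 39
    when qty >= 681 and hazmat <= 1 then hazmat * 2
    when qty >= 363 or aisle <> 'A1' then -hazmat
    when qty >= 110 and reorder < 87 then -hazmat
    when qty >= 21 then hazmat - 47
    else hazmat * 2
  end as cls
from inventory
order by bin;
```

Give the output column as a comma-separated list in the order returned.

bin=H11: qty >= 363 or aisle <> 'A1' → -1
bin=H18: qty >= 363 or aisle <> 'A1' → 0
bin=H26: qty >= 363 or aisle <> 'A1' → 0
bin=H35: qty >= 363 or aisle <> 'A1' → 0
bin=H38: qty >= 363 or aisle <> 'A1' → 0
bin=H67: qty >= 363 or aisle <> 'A1' → -1
bin=H70: qty >= 363 or aisle <> 'A1' → 0
bin=H87: qty >= 363 or aisle <> 'A1' → -1
bin=H93: qty >= 363 or aisle <> 'A1' → 0

-1, 0, 0, 0, 0, -1, 0, -1, 0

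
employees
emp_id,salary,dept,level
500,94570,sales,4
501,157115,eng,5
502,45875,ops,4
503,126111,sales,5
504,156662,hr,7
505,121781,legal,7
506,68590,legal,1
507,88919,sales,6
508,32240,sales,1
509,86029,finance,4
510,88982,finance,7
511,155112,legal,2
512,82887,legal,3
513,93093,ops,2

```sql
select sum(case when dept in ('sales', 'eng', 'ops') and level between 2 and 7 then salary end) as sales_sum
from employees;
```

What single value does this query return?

605683

emp_id=500: ✓ → 94570
emp_id=501: ✓ → 157115
emp_id=502: ✓ → 45875
emp_id=503: ✓ → 126111
emp_id=504: ✗
emp_id=505: ✗
emp_id=506: ✗
emp_id=507: ✓ → 88919
emp_id=508: ✗
emp_id=509: ✗
emp_id=510: ✗
emp_id=511: ✗
emp_id=512: ✗
emp_id=513: ✓ → 93093
sales_sum = 94570 + 157115 + 45875 + 126111 + 88919 + 93093 = 605683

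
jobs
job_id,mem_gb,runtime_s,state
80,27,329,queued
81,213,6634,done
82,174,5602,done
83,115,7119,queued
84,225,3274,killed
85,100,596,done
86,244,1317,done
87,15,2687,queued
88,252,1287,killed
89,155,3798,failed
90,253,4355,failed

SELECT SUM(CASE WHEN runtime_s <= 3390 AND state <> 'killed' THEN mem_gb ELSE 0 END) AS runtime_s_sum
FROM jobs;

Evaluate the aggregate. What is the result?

job_id=80: ✓ → 27
job_id=81: ✗
job_id=82: ✗
job_id=83: ✗
job_id=84: ✗
job_id=85: ✓ → 100
job_id=86: ✓ → 244
job_id=87: ✓ → 15
job_id=88: ✗
job_id=89: ✗
job_id=90: ✗
runtime_s_sum = 27 + 100 + 244 + 15 = 386

386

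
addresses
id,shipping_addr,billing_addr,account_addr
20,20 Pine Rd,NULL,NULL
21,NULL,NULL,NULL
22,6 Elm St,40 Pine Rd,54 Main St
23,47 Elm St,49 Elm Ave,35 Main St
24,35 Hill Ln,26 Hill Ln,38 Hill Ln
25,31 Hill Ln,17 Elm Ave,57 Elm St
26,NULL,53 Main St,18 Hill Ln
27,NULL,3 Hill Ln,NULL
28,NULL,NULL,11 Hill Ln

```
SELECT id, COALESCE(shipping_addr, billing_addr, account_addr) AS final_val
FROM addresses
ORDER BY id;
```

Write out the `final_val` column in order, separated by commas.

20 Pine Rd, NULL, 6 Elm St, 47 Elm St, 35 Hill Ln, 31 Hill Ln, 53 Main St, 3 Hill Ln, 11 Hill Ln

id=20: shipping_addr=20 Pine Rd → 20 Pine Rd
id=21: shipping_addr=NULL, billing_addr=NULL, account_addr=NULL (all NULL) → NULL
id=22: shipping_addr=6 Elm St → 6 Elm St
id=23: shipping_addr=47 Elm St → 47 Elm St
id=24: shipping_addr=35 Hill Ln → 35 Hill Ln
id=25: shipping_addr=31 Hill Ln → 31 Hill Ln
id=26: shipping_addr=NULL, billing_addr=53 Main St → 53 Main St
id=27: shipping_addr=NULL, billing_addr=3 Hill Ln → 3 Hill Ln
id=28: shipping_addr=NULL, billing_addr=NULL, account_addr=11 Hill Ln → 11 Hill Ln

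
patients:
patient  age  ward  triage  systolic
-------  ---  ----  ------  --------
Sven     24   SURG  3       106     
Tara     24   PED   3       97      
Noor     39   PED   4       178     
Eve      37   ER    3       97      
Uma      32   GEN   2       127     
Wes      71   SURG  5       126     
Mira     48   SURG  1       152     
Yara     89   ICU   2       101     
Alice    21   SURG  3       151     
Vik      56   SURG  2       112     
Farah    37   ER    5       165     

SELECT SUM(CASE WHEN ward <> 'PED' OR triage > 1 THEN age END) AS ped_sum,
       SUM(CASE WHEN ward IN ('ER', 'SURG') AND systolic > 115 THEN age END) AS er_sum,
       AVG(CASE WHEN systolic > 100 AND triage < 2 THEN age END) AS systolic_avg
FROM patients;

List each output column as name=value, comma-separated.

[ped_sum: ward <> 'PED' OR triage > 1]
patient=Sven: ✓ → 24
patient=Tara: ✓ → 24
patient=Noor: ✓ → 39
patient=Eve: ✓ → 37
patient=Uma: ✓ → 32
patient=Wes: ✓ → 71
patient=Mira: ✓ → 48
patient=Yara: ✓ → 89
patient=Alice: ✓ → 21
patient=Vik: ✓ → 56
patient=Farah: ✓ → 37
ped_sum = 24 + 24 + 39 + 37 + 32 + 71 + 48 + 89 + 21 + 56 + 37 = 478
—
[er_sum: ward IN ('ER', 'SURG') AND systolic > 115]
patient=Sven: ✗
patient=Tara: ✗
patient=Noor: ✗
patient=Eve: ✗
patient=Uma: ✗
patient=Wes: ✓ → 71
patient=Mira: ✓ → 48
patient=Yara: ✗
patient=Alice: ✓ → 21
patient=Vik: ✗
patient=Farah: ✓ → 37
er_sum = 71 + 48 + 21 + 37 = 177
—
[systolic_avg: systolic > 100 AND triage < 2]
patient=Sven: ✗
patient=Tara: ✗
patient=Noor: ✗
patient=Eve: ✗
patient=Uma: ✗
patient=Wes: ✗
patient=Mira: ✓ → 48
patient=Yara: ✗
patient=Alice: ✗
patient=Vik: ✗
patient=Farah: ✗
systolic_avg = 48

ped_sum=478, er_sum=177, systolic_avg=48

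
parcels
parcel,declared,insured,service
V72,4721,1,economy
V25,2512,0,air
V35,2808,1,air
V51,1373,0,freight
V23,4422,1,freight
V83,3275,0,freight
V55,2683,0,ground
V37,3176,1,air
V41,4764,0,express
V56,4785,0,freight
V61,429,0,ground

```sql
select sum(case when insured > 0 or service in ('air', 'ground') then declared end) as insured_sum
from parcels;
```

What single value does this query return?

parcel=V72: ✓ → 4721
parcel=V25: ✓ → 2512
parcel=V35: ✓ → 2808
parcel=V51: ✗
parcel=V23: ✓ → 4422
parcel=V83: ✗
parcel=V55: ✓ → 2683
parcel=V37: ✓ → 3176
parcel=V41: ✗
parcel=V56: ✗
parcel=V61: ✓ → 429
insured_sum = 4721 + 2512 + 2808 + 4422 + 2683 + 3176 + 429 = 20751

20751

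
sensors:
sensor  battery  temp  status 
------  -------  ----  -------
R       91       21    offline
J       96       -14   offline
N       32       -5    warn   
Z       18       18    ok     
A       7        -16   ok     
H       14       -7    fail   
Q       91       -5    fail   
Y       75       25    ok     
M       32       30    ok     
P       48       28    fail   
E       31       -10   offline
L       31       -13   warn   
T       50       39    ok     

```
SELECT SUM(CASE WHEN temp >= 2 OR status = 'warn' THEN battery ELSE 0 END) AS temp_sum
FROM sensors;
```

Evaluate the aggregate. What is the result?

sensor=R: ✓ → 91
sensor=J: ✗
sensor=N: ✓ → 32
sensor=Z: ✓ → 18
sensor=A: ✗
sensor=H: ✗
sensor=Q: ✗
sensor=Y: ✓ → 75
sensor=M: ✓ → 32
sensor=P: ✓ → 48
sensor=E: ✗
sensor=L: ✓ → 31
sensor=T: ✓ → 50
temp_sum = 91 + 32 + 18 + 75 + 32 + 48 + 31 + 50 = 377

377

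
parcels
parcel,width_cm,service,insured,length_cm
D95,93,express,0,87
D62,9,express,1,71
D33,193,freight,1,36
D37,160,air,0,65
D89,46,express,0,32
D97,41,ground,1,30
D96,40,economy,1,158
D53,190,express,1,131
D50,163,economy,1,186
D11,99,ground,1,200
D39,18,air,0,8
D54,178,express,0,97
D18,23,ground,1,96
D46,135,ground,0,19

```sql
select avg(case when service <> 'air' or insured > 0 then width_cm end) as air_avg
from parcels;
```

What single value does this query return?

100.8333333333

parcel=D95: ✓ → 93
parcel=D62: ✓ → 9
parcel=D33: ✓ → 193
parcel=D37: ✗
parcel=D89: ✓ → 46
parcel=D97: ✓ → 41
parcel=D96: ✓ → 40
parcel=D53: ✓ → 190
parcel=D50: ✓ → 163
parcel=D11: ✓ → 99
parcel=D39: ✗
parcel=D54: ✓ → 178
parcel=D18: ✓ → 23
parcel=D46: ✓ → 135
air_avg = (93 + 9 + 193 + 46 + 41 + 40 + 190 + 163 + 99 + 178 + 23 + 135) / 12 = 100.8333333333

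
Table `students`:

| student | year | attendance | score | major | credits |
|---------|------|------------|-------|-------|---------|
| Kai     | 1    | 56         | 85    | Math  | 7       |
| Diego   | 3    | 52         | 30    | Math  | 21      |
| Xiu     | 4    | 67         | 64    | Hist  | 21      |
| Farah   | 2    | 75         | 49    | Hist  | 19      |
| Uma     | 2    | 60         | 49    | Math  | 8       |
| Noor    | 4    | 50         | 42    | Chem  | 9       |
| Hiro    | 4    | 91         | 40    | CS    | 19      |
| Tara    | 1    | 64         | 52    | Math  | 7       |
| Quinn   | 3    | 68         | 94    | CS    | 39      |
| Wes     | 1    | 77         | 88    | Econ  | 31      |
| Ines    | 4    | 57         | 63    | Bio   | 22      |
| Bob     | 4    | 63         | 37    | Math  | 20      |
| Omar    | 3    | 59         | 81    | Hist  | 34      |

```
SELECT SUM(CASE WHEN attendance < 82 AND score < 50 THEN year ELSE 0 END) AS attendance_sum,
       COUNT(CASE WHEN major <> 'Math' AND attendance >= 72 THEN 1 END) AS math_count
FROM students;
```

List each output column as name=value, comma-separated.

attendance_sum=15, math_count=3

[attendance_sum: attendance < 82 AND score < 50]
student=Kai: ✗
student=Diego: ✓ → 3
student=Xiu: ✗
student=Farah: ✓ → 2
student=Uma: ✓ → 2
student=Noor: ✓ → 4
student=Hiro: ✗
student=Tara: ✗
student=Quinn: ✗
student=Wes: ✗
student=Ines: ✗
student=Bob: ✓ → 4
student=Omar: ✗
attendance_sum = 3 + 2 + 2 + 4 + 4 = 15
—
[math_count: major <> 'Math' AND attendance >= 72]
student=Kai: ✗
student=Diego: ✗
student=Xiu: ✗
student=Farah: ✓ → 1
student=Uma: ✗
student=Noor: ✗
student=Hiro: ✓ → 1
student=Tara: ✗
student=Quinn: ✗
student=Wes: ✓ → 1
student=Ines: ✗
student=Bob: ✗
student=Omar: ✗
math_count = COUNT(1, 1, 1) = 3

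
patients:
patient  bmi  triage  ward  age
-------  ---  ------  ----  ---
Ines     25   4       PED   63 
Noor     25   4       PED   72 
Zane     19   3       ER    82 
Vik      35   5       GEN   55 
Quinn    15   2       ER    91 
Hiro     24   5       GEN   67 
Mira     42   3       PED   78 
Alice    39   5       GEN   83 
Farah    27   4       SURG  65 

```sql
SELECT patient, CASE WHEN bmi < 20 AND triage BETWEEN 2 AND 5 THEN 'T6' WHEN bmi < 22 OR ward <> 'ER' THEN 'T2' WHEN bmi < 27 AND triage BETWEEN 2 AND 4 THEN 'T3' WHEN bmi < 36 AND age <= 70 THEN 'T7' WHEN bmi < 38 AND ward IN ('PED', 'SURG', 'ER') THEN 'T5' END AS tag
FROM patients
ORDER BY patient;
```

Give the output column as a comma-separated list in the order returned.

T2, T2, T2, T2, T2, T2, T6, T2, T6

patient=Alice: bmi < 22 OR ward <> 'ER' → T2
patient=Farah: bmi < 22 OR ward <> 'ER' → T2
patient=Hiro: bmi < 22 OR ward <> 'ER' → T2
patient=Ines: bmi < 22 OR ward <> 'ER' → T2
patient=Mira: bmi < 22 OR ward <> 'ER' → T2
patient=Noor: bmi < 22 OR ward <> 'ER' → T2
patient=Quinn: bmi < 20 AND triage BETWEEN 2 AND 5 → T6
patient=Vik: bmi < 22 OR ward <> 'ER' → T2
patient=Zane: bmi < 20 AND triage BETWEEN 2 AND 5 → T6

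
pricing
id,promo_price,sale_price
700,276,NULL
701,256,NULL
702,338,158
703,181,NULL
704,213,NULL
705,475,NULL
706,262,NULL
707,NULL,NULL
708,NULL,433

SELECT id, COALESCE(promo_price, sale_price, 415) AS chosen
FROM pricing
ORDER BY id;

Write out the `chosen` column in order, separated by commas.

276, 256, 338, 181, 213, 475, 262, 415, 433

id=700: promo_price=276 → 276
id=701: promo_price=256 → 256
id=702: promo_price=338 → 338
id=703: promo_price=181 → 181
id=704: promo_price=213 → 213
id=705: promo_price=475 → 475
id=706: promo_price=262 → 262
id=707: promo_price=NULL, sale_price=NULL, → literal 415 → 415
id=708: promo_price=NULL, sale_price=433 → 433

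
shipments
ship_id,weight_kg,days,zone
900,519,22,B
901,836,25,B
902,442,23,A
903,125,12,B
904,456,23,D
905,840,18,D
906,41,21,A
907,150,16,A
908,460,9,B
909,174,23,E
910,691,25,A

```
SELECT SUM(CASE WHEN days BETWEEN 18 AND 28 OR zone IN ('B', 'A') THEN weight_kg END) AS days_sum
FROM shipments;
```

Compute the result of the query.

4734

ship_id=900: ✓ → 519
ship_id=901: ✓ → 836
ship_id=902: ✓ → 442
ship_id=903: ✓ → 125
ship_id=904: ✓ → 456
ship_id=905: ✓ → 840
ship_id=906: ✓ → 41
ship_id=907: ✓ → 150
ship_id=908: ✓ → 460
ship_id=909: ✓ → 174
ship_id=910: ✓ → 691
days_sum = 519 + 836 + 442 + 125 + 456 + 840 + 41 + 150 + 460 + 174 + 691 = 4734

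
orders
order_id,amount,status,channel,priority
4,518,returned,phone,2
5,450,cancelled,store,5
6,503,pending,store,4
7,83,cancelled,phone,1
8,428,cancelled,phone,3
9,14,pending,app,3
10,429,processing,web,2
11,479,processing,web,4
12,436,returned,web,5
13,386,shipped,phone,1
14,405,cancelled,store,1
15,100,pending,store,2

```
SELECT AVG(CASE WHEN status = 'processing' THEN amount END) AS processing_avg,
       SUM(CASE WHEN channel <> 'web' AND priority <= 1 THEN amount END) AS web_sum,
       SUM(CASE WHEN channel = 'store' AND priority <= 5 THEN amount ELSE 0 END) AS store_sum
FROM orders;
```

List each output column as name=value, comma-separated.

processing_avg=454, web_sum=874, store_sum=1458

[processing_avg: status = 'processing']
order_id=4: ✗
order_id=5: ✗
order_id=6: ✗
order_id=7: ✗
order_id=8: ✗
order_id=9: ✗
order_id=10: ✓ → 429
order_id=11: ✓ → 479
order_id=12: ✗
order_id=13: ✗
order_id=14: ✗
order_id=15: ✗
processing_avg = (429 + 479) / 2 = 454
—
[web_sum: channel <> 'web' AND priority <= 1]
order_id=4: ✗
order_id=5: ✗
order_id=6: ✗
order_id=7: ✓ → 83
order_id=8: ✗
order_id=9: ✗
order_id=10: ✗
order_id=11: ✗
order_id=12: ✗
order_id=13: ✓ → 386
order_id=14: ✓ → 405
order_id=15: ✗
web_sum = 83 + 386 + 405 = 874
—
[store_sum: channel = 'store' AND priority <= 5]
order_id=4: ✗
order_id=5: ✓ → 450
order_id=6: ✓ → 503
order_id=7: ✗
order_id=8: ✗
order_id=9: ✗
order_id=10: ✗
order_id=11: ✗
order_id=12: ✗
order_id=13: ✗
order_id=14: ✓ → 405
order_id=15: ✓ → 100
store_sum = 450 + 503 + 405 + 100 = 1458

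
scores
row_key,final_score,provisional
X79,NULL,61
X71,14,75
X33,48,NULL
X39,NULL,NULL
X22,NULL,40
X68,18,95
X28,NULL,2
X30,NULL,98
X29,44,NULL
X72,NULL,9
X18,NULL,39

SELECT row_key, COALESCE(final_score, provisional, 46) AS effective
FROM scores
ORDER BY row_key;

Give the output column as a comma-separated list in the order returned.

row_key=X18: final_score=NULL, provisional=39 → 39
row_key=X22: final_score=NULL, provisional=40 → 40
row_key=X28: final_score=NULL, provisional=2 → 2
row_key=X29: final_score=44 → 44
row_key=X30: final_score=NULL, provisional=98 → 98
row_key=X33: final_score=48 → 48
row_key=X39: final_score=NULL, provisional=NULL, → literal 46 → 46
row_key=X68: final_score=18 → 18
row_key=X71: final_score=14 → 14
row_key=X72: final_score=NULL, provisional=9 → 9
row_key=X79: final_score=NULL, provisional=61 → 61

39, 40, 2, 44, 98, 48, 46, 18, 14, 9, 61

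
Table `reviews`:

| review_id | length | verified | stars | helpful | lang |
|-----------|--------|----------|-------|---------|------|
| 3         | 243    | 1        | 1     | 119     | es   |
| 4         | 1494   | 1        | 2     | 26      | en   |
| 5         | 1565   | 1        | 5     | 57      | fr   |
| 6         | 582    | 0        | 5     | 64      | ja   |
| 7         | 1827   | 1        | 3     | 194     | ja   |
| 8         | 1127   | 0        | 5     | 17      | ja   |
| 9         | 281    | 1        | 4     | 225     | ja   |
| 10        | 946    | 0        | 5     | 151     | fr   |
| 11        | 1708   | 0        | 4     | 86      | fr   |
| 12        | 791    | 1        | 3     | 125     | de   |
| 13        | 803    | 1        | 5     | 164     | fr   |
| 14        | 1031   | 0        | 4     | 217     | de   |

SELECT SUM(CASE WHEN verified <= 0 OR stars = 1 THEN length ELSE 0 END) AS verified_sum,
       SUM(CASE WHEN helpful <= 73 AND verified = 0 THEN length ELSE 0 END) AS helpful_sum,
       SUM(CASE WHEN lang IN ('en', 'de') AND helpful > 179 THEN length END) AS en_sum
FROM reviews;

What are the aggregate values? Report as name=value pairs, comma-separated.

verified_sum=5637, helpful_sum=1709, en_sum=1031

[verified_sum: verified <= 0 OR stars = 1]
review_id=3: ✓ → 243
review_id=4: ✗
review_id=5: ✗
review_id=6: ✓ → 582
review_id=7: ✗
review_id=8: ✓ → 1127
review_id=9: ✗
review_id=10: ✓ → 946
review_id=11: ✓ → 1708
review_id=12: ✗
review_id=13: ✗
review_id=14: ✓ → 1031
verified_sum = 243 + 582 + 1127 + 946 + 1708 + 1031 = 5637
—
[helpful_sum: helpful <= 73 AND verified = 0]
review_id=3: ✗
review_id=4: ✗
review_id=5: ✗
review_id=6: ✓ → 582
review_id=7: ✗
review_id=8: ✓ → 1127
review_id=9: ✗
review_id=10: ✗
review_id=11: ✗
review_id=12: ✗
review_id=13: ✗
review_id=14: ✗
helpful_sum = 582 + 1127 = 1709
—
[en_sum: lang IN ('en', 'de') AND helpful > 179]
review_id=3: ✗
review_id=4: ✗
review_id=5: ✗
review_id=6: ✗
review_id=7: ✗
review_id=8: ✗
review_id=9: ✗
review_id=10: ✗
review_id=11: ✗
review_id=12: ✗
review_id=13: ✗
review_id=14: ✓ → 1031
en_sum = 1031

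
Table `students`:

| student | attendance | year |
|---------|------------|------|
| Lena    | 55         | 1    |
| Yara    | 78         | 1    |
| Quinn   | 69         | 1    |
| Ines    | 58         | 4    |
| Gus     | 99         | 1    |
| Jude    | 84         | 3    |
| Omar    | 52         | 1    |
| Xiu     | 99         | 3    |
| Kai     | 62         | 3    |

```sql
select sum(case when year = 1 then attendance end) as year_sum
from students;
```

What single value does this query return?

353

student=Lena: ✓ → 55
student=Yara: ✓ → 78
student=Quinn: ✓ → 69
student=Ines: ✗
student=Gus: ✓ → 99
student=Jude: ✗
student=Omar: ✓ → 52
student=Xiu: ✗
student=Kai: ✗
year_sum = 55 + 78 + 69 + 99 + 52 = 353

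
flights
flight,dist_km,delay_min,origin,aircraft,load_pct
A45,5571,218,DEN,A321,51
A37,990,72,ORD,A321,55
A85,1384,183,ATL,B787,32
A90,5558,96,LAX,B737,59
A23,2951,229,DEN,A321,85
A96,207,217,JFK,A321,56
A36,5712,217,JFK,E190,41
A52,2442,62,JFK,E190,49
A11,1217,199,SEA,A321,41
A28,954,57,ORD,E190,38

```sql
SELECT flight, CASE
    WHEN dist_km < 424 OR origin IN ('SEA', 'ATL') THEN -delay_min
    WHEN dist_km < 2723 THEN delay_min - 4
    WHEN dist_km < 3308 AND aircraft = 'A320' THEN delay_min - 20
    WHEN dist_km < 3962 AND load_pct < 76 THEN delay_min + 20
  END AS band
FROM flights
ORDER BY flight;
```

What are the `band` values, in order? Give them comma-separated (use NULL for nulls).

flight=A11: dist_km < 424 OR origin IN ('SEA', 'ATL') → -199
flight=A23: (no match → NULL) → NULL
flight=A28: dist_km < 2723 → 53
flight=A36: (no match → NULL) → NULL
flight=A37: dist_km < 2723 → 68
flight=A45: (no match → NULL) → NULL
flight=A52: dist_km < 2723 → 58
flight=A85: dist_km < 424 OR origin IN ('SEA', 'ATL') → -183
flight=A90: (no match → NULL) → NULL
flight=A96: dist_km < 424 OR origin IN ('SEA', 'ATL') → -217

-199, NULL, 53, NULL, 68, NULL, 58, -183, NULL, -217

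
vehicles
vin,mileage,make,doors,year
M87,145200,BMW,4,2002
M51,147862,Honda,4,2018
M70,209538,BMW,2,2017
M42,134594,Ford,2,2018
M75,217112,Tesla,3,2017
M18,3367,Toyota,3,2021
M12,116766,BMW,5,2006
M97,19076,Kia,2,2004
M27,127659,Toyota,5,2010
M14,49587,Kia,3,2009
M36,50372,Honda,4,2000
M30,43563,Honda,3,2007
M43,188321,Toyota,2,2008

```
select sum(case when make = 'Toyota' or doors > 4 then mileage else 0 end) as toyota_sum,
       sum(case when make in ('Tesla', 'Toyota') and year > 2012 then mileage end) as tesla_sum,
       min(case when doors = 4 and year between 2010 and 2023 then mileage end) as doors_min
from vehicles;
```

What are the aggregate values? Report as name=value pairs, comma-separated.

toyota_sum=436113, tesla_sum=220479, doors_min=147862

[toyota_sum: make = 'Toyota' or doors > 4]
vin=M87: ✗
vin=M51: ✗
vin=M70: ✗
vin=M42: ✗
vin=M75: ✗
vin=M18: ✓ → 3367
vin=M12: ✓ → 116766
vin=M97: ✗
vin=M27: ✓ → 127659
vin=M14: ✗
vin=M36: ✗
vin=M30: ✗
vin=M43: ✓ → 188321
toyota_sum = 3367 + 116766 + 127659 + 188321 = 436113
—
[tesla_sum: make in ('Tesla', 'Toyota') and year > 2012]
vin=M87: ✗
vin=M51: ✗
vin=M70: ✗
vin=M42: ✗
vin=M75: ✓ → 217112
vin=M18: ✓ → 3367
vin=M12: ✗
vin=M97: ✗
vin=M27: ✗
vin=M14: ✗
vin=M36: ✗
vin=M30: ✗
vin=M43: ✗
tesla_sum = 217112 + 3367 = 220479
—
[doors_min: doors = 4 and year between 2010 and 2023]
vin=M87: ✗
vin=M51: ✓ → 147862
vin=M70: ✗
vin=M42: ✗
vin=M75: ✗
vin=M18: ✗
vin=M12: ✗
vin=M97: ✗
vin=M27: ✗
vin=M14: ✗
vin=M36: ✗
vin=M30: ✗
vin=M43: ✗
doors_min = MIN(147862) = 147862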